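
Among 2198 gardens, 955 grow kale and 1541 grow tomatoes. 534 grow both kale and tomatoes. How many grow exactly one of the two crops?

Using the inclusion–exclusion count for exactly one event:
N(exactly one) = 955 + 1541 − 2·534 = 1428

1428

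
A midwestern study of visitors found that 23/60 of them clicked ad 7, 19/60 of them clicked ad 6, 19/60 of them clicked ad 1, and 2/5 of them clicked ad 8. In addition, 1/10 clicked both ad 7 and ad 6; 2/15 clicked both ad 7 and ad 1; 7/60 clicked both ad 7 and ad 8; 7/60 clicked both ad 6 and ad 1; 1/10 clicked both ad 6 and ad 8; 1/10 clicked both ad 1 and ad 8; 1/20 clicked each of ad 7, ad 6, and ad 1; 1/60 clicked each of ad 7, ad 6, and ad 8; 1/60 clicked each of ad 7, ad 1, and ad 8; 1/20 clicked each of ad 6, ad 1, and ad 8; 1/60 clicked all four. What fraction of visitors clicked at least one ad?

13/15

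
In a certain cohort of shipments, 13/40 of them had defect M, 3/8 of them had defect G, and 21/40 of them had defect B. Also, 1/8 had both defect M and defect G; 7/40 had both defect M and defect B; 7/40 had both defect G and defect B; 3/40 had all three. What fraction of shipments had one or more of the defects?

By inclusion-exclusion,
P(≥1) = 13/40 + 3/8 + 21/40 − 1/8 − 7/40 − 7/40 + 3/40 = 33/40

33/40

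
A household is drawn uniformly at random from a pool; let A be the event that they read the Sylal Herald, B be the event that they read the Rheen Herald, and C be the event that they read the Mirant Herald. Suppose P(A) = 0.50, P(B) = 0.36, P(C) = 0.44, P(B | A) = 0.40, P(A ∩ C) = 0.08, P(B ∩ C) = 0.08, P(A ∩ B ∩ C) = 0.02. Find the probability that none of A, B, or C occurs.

0.04

P(A ∩ B) = P(A)·P(B|A) = 0.50 × 0.40 = 0.20
Using inclusion–exclusion:
P(A ∪ B ∪ C) = 0.50 + 0.36 + 0.44 − 0.20 − 0.08 − 0.08 + 0.02 = 0.96
P(none) = 1 − 0.96 = 0.04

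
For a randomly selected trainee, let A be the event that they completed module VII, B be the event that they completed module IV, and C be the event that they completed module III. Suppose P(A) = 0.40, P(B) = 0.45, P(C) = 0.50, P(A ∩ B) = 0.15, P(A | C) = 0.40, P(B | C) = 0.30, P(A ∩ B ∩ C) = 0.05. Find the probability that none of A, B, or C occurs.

P(A ∩ C) = P(C)·P(A|C) = 0.50 × 0.40 = 0.20
P(B ∩ C) = P(C)·P(B|C) = 0.50 × 0.30 = 0.15
Inclusion–exclusion gives
P(A ∪ B ∪ C) = 0.40 + 0.45 + 0.50 − 0.15 − 0.20 − 0.15 + 0.05 = 0.90
P(none) = 1 − 0.90 = 0.10

0.10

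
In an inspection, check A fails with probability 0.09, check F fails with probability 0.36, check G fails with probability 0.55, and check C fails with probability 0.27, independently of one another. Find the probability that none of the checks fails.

0.1913184

Independence gives P(none) = ∏(1 − pᵢ).
P(none) = (1 − 0.09) × (1 − 0.36) × (1 − 0.55) × (1 − 0.27) = 0.91 × 0.64 × 0.45 × 0.73 = 0.1913184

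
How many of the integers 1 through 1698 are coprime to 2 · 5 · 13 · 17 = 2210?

590

By inclusion–exclusion:
849 + 339 + 130 + 99 − 169 − 65 − 49 − 26 − 19 − 7 + 13 + 9 + 3 + 1 − 0 = 1108
1698 − 1108 = 590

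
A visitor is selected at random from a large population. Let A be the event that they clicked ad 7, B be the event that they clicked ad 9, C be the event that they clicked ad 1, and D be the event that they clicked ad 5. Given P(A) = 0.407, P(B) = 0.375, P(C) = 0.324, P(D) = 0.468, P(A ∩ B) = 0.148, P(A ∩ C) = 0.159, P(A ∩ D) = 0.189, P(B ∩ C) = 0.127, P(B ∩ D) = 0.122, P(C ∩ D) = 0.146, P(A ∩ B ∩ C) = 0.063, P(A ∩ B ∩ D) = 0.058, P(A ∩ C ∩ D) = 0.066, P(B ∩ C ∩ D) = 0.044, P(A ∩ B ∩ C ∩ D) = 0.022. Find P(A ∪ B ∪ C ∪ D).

0.892

By inclusion–exclusion:
P(A ∪ B ∪ C ∪ D) = 0.407 + 0.375 + 0.324 + 0.468 − 0.148 − 0.159 − 0.189 − 0.127 − 0.122 − 0.146 + 0.063 + 0.058 + 0.066 + 0.044 − 0.022 = 0.892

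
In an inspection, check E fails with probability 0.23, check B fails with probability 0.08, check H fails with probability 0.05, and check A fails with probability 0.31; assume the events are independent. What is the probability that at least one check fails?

0.5356438

P(none) = (1 − 0.23) × (1 − 0.08) × (1 − 0.05) × (1 − 0.31) = 0.77 × 0.92 × 0.95 × 0.69 = 0.4643562
P(at least one) = 1 − 0.4643562 = 0.5356438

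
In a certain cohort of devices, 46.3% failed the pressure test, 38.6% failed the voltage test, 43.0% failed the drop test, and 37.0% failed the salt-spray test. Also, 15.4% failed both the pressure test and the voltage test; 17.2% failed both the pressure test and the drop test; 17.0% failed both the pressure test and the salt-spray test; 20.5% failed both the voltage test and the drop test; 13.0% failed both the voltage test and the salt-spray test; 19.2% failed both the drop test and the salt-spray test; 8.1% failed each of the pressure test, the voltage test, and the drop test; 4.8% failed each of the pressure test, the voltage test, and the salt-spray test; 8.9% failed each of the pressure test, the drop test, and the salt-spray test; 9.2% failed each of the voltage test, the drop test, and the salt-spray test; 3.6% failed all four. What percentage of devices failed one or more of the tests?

90.0%

By inclusion–exclusion:
P(union) = 46.3 + 38.6 + 43.0 + 37.0 − 15.4 − 17.2 − 17.0 − 20.5 − 13.0 − 19.2 + 8.1 + 4.8 + 8.9 + 9.2 − 3.6 = 90.0%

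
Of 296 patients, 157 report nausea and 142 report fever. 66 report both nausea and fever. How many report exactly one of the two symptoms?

167

|exactly one| = 157 + 142 − 2·66 = 167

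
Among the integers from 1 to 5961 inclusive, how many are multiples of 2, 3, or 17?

4091

Apply inclusion-exclusion:
2980 + 1987 + 350 − 993 − 175 − 116 + 58 = 4091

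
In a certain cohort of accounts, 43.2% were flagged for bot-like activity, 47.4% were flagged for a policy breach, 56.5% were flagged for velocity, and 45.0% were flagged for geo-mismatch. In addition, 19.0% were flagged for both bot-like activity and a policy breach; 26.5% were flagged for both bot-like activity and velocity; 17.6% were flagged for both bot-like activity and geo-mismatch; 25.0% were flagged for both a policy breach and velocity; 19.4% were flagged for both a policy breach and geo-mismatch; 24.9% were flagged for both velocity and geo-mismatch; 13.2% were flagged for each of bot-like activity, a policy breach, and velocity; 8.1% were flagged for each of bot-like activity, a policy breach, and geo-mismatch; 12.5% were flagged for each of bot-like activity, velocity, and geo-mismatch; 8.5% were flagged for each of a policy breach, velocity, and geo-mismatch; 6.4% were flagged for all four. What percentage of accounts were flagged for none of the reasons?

4.4%

By inclusion–exclusion:
P(at least one) = 43.2 + 47.4 + 56.5 + 45.0 − 19.0 − 26.5 − 17.6 − 25.0 − 19.4 − 24.9 + 13.2 + 8.1 + 12.5 + 8.5 − 6.4 = 95.6%
P(none) = 100% − 95.6% = 4.4%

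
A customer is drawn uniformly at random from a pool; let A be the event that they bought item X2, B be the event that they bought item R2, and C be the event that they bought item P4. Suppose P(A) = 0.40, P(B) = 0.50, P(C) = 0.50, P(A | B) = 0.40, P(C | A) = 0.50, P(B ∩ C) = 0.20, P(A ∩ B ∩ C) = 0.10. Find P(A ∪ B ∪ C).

0.90

P(A ∩ B) = P(B)·P(A|B) = 0.50 × 0.40 = 0.20
P(A ∩ C) = P(A)·P(C|A) = 0.40 × 0.50 = 0.20
Apply inclusion-exclusion:
P(A ∪ B ∪ C) = 0.40 + 0.50 + 0.50 − 0.20 − 0.20 − 0.20 + 0.10 = 0.90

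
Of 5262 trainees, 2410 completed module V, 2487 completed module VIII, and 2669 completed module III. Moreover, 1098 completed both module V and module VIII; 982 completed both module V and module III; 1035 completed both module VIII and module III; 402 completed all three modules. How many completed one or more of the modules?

4853

|at least one| = 2410 + 2487 + 2669 − 1098 − 982 − 1035 + 402 = 4853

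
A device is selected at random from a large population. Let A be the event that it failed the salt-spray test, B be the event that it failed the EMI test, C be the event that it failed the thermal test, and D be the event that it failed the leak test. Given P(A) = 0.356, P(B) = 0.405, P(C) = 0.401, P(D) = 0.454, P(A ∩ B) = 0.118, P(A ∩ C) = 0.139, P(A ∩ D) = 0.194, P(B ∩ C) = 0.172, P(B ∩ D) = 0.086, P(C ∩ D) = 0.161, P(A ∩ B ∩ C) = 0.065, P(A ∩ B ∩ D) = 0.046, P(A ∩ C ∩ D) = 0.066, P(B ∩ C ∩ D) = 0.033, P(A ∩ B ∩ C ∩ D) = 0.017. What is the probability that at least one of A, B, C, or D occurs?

0.939

P(A ∪ B ∪ C ∪ D) = 0.356 + 0.405 + 0.401 + 0.454 − 0.118 − 0.139 − 0.194 − 0.172 − 0.086 − 0.161 + 0.065 + 0.046 + 0.066 + 0.033 − 0.017 = 0.939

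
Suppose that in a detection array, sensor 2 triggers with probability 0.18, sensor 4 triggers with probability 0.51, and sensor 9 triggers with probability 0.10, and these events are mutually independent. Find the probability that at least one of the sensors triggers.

P(none) = (1 − 0.18) × (1 − 0.51) × (1 − 0.10) = 0.82 × 0.49 × 0.90 = 0.36162
P(at least one) = 1 − 0.36162 = 0.63838

0.63838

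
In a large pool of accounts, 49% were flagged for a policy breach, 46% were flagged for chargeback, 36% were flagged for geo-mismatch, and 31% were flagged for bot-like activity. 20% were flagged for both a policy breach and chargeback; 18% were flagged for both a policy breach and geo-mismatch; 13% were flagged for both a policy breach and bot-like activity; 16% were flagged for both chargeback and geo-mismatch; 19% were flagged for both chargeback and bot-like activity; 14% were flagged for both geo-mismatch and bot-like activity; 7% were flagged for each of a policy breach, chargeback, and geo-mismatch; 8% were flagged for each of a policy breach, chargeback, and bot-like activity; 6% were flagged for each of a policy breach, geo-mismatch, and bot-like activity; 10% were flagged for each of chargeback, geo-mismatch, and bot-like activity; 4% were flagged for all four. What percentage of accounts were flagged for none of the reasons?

11%

By inclusion–exclusion:
P(at least one) = 49 + 46 + 36 + 31 − 20 − 18 − 13 − 16 − 19 − 14 + 7 + 8 + 6 + 10 − 4 = 89%
P(none) = 100% − 89% = 11%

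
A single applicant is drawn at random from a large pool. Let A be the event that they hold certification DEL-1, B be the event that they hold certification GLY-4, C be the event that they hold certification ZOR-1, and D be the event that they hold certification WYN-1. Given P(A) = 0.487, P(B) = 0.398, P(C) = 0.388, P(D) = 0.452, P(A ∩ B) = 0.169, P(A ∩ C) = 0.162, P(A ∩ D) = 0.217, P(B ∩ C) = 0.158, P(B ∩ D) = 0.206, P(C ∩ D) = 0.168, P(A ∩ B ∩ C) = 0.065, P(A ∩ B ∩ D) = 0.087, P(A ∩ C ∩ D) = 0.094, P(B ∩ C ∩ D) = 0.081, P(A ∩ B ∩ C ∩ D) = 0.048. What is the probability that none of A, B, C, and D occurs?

0.076

Inclusion–exclusion gives
P(A ∪ B ∪ C ∪ D) = 0.487 + 0.398 + 0.388 + 0.452 − 0.169 − 0.162 − 0.217 − 0.158 − 0.206 − 0.168 + 0.065 + 0.087 + 0.094 + 0.081 − 0.048 = 0.924
P(none) = 1 − 0.924 = 0.076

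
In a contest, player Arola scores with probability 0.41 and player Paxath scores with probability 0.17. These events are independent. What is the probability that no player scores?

P(none) = (1 − 0.41) × (1 − 0.17) = 0.59 × 0.83 = 0.4897

0.4897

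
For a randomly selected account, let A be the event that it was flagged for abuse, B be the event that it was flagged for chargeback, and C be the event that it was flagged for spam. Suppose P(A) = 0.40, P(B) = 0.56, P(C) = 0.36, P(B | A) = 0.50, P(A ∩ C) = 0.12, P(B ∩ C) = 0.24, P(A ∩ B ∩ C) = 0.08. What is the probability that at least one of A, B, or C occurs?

P(A ∩ B) = P(A)·P(B|A) = 0.40 × 0.50 = 0.20
By inclusion-exclusion,
P(A ∪ B ∪ C) = 0.40 + 0.56 + 0.36 − 0.20 − 0.12 − 0.24 + 0.08 = 0.84

0.84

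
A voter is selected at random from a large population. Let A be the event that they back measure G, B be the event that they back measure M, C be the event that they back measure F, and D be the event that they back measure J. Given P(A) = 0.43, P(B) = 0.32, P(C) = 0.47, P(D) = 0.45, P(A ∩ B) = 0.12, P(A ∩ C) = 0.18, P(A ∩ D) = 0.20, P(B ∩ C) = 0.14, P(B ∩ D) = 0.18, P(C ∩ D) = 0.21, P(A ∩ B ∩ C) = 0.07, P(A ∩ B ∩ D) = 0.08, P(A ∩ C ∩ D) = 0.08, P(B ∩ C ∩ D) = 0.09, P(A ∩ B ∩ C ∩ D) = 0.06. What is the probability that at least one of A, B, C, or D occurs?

Apply inclusion-exclusion:
P(A ∪ B ∪ C ∪ D) = 0.43 + 0.32 + 0.47 + 0.45 − 0.12 − 0.18 − 0.20 − 0.14 − 0.18 − 0.21 + 0.07 + 0.08 + 0.08 + 0.09 − 0.06 = 0.90

0.90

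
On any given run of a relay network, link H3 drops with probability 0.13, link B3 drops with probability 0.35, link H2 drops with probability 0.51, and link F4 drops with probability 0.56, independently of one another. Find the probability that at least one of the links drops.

P(none) = (1 − 0.13) × (1 − 0.35) × (1 − 0.51) × (1 − 0.56) = 0.87 × 0.65 × 0.49 × 0.44 = 0.1219218
P(at least one) = 1 − 0.1219218 = 0.8780782

0.8780782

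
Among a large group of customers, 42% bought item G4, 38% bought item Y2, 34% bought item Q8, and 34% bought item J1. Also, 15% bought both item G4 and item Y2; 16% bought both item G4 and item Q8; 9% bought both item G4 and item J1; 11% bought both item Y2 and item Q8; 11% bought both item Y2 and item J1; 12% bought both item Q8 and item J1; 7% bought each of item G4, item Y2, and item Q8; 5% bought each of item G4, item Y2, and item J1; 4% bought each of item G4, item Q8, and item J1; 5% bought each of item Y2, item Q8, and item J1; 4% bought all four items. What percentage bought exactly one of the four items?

47%

By inclusion–exclusion (exactly-one form):
P(exactly one) = 42 + 38 + 34 + 34 − 2·15 − 2·16 − 2·9 − 2·11 − 2·11 − 2·12 + 3·7 + 3·5 + 3·4 + 3·5 − 4·4 = 47%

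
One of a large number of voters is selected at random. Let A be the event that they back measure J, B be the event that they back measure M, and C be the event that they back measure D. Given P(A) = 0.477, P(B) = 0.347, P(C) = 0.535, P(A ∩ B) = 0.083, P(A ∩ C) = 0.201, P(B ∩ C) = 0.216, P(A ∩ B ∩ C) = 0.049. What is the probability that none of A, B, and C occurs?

By inclusion–exclusion:
P(A ∪ B ∪ C) = 0.477 + 0.347 + 0.535 − 0.083 − 0.201 − 0.216 + 0.049 = 0.908
P(none) = 1 − 0.908 = 0.092

0.092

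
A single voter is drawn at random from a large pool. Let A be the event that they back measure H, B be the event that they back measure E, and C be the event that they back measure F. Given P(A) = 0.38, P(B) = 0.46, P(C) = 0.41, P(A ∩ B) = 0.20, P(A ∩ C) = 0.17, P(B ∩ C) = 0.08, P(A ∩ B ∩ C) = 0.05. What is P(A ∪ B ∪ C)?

0.85

By inclusion–exclusion:
P(A ∪ B ∪ C) = 0.38 + 0.46 + 0.41 − 0.20 − 0.17 − 0.08 + 0.05 = 0.85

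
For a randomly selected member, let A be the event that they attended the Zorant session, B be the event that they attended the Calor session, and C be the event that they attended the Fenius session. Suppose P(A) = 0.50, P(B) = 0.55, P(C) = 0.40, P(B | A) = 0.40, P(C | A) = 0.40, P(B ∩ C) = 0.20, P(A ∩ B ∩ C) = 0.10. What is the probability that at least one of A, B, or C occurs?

0.95

P(A ∩ B) = P(A)·P(B|A) = 0.50 × 0.40 = 0.20
P(A ∩ C) = P(A)·P(C|A) = 0.50 × 0.40 = 0.20
Apply inclusion-exclusion:
P(A ∪ B ∪ C) = 0.50 + 0.55 + 0.40 − 0.20 − 0.20 − 0.20 + 0.10 = 0.95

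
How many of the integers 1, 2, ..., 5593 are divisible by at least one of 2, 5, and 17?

Inclusion–exclusion gives
⌊5593/2⌋ + ⌊5593/5⌋ + ⌊5593/17⌋ − ⌊5593/10⌋ − ⌊5593/34⌋ − ⌊5593/85⌋ + ⌊5593/170⌋ = 2796 + 1118 + 329 − 559 − 164 − 65 + 32 = 3487

3487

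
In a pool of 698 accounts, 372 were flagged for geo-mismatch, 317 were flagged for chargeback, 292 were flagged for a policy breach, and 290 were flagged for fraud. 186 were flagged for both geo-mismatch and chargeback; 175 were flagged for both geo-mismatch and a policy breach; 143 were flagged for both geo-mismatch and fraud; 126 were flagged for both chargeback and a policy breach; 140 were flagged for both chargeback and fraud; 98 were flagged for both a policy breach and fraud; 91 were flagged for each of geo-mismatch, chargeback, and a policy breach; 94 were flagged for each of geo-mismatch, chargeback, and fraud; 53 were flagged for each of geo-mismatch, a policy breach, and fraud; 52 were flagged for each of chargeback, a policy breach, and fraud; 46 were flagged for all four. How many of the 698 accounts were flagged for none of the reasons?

51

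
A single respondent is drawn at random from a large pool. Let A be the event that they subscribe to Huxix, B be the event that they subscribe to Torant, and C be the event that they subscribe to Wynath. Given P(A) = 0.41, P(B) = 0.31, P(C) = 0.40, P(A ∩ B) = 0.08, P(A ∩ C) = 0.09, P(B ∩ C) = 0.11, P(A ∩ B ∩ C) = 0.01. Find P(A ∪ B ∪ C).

P(A ∪ B ∪ C) = 0.41 + 0.31 + 0.40 − 0.08 − 0.09 − 0.11 + 0.01 = 0.85

0.85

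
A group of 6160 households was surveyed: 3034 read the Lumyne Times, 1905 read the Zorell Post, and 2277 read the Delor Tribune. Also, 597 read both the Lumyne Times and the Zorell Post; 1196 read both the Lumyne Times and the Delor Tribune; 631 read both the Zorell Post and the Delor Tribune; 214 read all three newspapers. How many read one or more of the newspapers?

Apply inclusion-exclusion:
N(≥1) = 3034 + 1905 + 2277 − 597 − 1196 − 631 + 214 = 5006

5006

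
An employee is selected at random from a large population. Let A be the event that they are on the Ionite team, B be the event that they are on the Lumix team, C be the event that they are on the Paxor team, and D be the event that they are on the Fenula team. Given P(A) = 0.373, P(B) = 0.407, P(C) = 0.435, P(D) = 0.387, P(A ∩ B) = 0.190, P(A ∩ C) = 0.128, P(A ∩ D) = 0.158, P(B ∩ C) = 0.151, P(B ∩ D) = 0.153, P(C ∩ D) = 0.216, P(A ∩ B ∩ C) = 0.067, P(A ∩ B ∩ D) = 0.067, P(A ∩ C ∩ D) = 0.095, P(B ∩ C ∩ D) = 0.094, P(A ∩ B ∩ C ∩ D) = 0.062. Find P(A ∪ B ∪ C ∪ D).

0.867

Using inclusion–exclusion:
P(A ∪ B ∪ C ∪ D) = 0.373 + 0.407 + 0.435 + 0.387 − 0.190 − 0.128 − 0.158 − 0.151 − 0.153 − 0.216 + 0.067 + 0.067 + 0.095 + 0.094 − 0.062 = 0.867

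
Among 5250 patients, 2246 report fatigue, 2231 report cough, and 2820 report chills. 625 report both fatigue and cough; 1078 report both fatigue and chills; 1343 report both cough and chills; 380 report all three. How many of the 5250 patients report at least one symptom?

4631

|at least one| = 2246 + 2231 + 2820 − 625 − 1078 − 1343 + 380 = 4631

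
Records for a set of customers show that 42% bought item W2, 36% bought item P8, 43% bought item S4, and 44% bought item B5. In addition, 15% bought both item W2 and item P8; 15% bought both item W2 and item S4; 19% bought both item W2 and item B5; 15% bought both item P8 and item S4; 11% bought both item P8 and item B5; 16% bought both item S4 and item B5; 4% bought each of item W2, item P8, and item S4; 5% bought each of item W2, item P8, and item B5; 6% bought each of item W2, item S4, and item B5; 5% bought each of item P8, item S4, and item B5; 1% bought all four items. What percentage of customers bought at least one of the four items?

By inclusion–exclusion:
P(≥1) = 42 + 36 + 43 + 44 − 15 − 15 − 19 − 15 − 11 − 16 + 4 + 5 + 6 + 5 − 1 = 93%

93%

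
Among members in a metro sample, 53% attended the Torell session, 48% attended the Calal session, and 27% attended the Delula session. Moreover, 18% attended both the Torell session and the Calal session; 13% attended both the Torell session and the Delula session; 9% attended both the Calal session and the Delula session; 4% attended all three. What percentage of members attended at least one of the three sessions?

92%

By inclusion–exclusion:
P(union) = 53 + 48 + 27 − 18 − 13 − 9 + 4 = 92%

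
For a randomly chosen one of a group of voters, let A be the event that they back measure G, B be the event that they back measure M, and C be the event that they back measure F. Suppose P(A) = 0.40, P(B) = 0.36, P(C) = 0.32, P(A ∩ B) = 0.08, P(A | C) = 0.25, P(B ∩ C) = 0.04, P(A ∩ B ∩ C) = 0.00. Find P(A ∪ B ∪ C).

P(A ∩ C) = P(C)·P(A|C) = 0.32 × 0.25 = 0.08
P(A ∪ B ∪ C) = 0.40 + 0.36 + 0.32 − 0.08 − 0.08 − 0.04 + 0.00 = 0.88

0.88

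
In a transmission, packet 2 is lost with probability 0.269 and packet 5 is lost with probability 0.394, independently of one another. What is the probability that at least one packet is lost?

P(none) = (1 − 0.269) × (1 − 0.394) = 0.731 × 0.606 = 0.442986
P(at least one) = 1 − 0.442986 = 0.557014

0.557014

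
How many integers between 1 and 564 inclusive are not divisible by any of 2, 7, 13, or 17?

209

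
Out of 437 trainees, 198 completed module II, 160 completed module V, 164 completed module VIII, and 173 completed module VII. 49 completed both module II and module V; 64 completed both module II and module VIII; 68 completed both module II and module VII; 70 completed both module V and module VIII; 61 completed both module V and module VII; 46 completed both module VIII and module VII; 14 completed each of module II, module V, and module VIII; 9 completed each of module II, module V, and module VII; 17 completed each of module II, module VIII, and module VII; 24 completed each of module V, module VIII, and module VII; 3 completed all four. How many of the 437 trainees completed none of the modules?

39

Using inclusion–exclusion:
|at least one| = 198 + 160 + 164 + 173 − 49 − 64 − 68 − 70 − 61 − 46 + 14 + 9 + 17 + 24 − 3 = 398
None: 437 − 398 = 39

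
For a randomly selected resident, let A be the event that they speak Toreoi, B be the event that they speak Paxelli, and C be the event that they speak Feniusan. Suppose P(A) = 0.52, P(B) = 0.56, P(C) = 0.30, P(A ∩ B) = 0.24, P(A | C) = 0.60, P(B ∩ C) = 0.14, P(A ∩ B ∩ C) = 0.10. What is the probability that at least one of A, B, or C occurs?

P(A ∩ C) = P(C)·P(A|C) = 0.30 × 0.60 = 0.18
P(A ∪ B ∪ C) = 0.52 + 0.56 + 0.30 − 0.24 − 0.18 − 0.14 + 0.10 = 0.92

0.92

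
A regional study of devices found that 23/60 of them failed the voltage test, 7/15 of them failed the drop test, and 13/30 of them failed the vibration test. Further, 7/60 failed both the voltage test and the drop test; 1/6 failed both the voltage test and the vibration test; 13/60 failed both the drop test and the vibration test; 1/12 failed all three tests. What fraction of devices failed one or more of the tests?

13/15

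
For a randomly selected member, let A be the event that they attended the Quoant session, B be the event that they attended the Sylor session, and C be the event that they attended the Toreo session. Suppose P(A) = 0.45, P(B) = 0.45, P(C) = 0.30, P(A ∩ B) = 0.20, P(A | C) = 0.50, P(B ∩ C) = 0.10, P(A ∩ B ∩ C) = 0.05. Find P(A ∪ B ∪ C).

0.80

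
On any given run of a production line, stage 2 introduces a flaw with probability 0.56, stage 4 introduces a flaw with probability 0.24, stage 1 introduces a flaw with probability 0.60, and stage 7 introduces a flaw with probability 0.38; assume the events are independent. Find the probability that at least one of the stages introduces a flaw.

0.9170688

Independence gives P(none) = ∏(1 − pᵢ).
P(none) = (1 − 0.56) × (1 − 0.24) × (1 − 0.60) × (1 − 0.38) = 0.44 × 0.76 × 0.40 × 0.62 = 0.0829312
P(at least one) = 1 − 0.0829312 = 0.9170688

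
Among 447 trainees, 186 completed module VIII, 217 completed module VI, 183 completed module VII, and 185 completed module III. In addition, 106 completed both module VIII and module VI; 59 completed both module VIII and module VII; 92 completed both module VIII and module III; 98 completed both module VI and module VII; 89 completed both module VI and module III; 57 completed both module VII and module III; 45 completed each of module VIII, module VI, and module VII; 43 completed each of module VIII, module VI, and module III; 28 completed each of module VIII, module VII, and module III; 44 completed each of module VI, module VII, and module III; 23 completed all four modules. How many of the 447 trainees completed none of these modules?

Apply inclusion-exclusion:
|union| = 186 + 217 + 183 + 185 − 106 − 59 − 92 − 98 − 89 − 57 + 45 + 43 + 28 + 44 − 23 = 407
None: 447 − 407 = 40

40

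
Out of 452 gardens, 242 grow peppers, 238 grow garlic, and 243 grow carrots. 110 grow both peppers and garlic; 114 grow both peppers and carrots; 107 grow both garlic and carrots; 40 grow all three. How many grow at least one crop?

N(≥1) = 242 + 238 + 243 − 110 − 114 − 107 + 40 = 432

432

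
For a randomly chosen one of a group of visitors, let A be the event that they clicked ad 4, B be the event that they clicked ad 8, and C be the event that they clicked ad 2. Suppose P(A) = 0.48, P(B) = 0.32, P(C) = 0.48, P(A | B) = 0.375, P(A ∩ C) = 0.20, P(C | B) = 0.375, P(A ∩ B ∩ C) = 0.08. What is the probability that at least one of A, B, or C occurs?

P(A ∩ B) = P(B)·P(A|B) = 0.32 × 0.375 = 0.12
P(B ∩ C) = P(B)·P(C|B) = 0.32 × 0.375 = 0.12
Using inclusion–exclusion:
P(A ∪ B ∪ C) = 0.48 + 0.32 + 0.48 − 0.12 − 0.20 − 0.12 + 0.08 = 0.92

0.92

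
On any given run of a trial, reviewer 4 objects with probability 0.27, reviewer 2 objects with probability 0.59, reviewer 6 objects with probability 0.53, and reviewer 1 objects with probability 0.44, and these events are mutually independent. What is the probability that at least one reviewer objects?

0.92122424

P(none) = (1 − 0.27) × (1 − 0.59) × (1 − 0.53) × (1 − 0.44) = 0.73 × 0.41 × 0.47 × 0.56 = 0.07877576
P(at least one) = 1 − 0.07877576 = 0.92122424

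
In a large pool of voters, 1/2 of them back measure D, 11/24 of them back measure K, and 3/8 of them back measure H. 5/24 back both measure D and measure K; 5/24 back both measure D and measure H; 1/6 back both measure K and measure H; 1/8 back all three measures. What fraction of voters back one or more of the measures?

7/8

By inclusion–exclusion:
P(≥1) = 1/2 + 11/24 + 3/8 − 5/24 − 5/24 − 1/6 + 1/8 = 7/8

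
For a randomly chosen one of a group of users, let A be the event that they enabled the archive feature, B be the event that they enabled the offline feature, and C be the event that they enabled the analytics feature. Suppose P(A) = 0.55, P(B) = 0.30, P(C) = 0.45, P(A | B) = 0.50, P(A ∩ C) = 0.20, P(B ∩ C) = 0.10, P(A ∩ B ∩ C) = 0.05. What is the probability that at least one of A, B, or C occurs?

0.90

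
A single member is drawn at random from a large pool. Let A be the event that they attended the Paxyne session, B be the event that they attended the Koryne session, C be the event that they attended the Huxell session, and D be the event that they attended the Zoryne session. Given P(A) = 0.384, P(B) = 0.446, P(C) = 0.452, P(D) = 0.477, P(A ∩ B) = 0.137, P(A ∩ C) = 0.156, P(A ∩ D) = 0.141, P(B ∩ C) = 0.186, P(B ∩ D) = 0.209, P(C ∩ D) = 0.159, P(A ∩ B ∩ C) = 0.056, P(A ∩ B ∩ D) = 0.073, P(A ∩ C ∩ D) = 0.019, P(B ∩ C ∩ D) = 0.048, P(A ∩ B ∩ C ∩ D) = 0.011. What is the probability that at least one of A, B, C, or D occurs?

Using inclusion–exclusion:
P(A ∪ B ∪ C ∪ D) = 0.384 + 0.446 + 0.452 + 0.477 − 0.137 − 0.156 − 0.141 − 0.186 − 0.209 − 0.159 + 0.056 + 0.073 + 0.019 + 0.048 − 0.011 = 0.956

0.956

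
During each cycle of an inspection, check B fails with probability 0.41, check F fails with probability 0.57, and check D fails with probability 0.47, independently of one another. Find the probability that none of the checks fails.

0.134461

P(none) = (1 − 0.41) × (1 − 0.57) × (1 − 0.47) = 0.59 × 0.43 × 0.53 = 0.134461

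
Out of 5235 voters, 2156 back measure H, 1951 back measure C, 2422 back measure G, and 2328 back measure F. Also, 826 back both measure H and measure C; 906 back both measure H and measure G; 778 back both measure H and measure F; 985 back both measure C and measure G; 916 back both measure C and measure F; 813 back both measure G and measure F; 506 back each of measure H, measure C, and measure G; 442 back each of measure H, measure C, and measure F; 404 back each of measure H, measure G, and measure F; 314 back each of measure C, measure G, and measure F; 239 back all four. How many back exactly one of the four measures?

2451

Using the inclusion–exclusion count for exactly one event:
|exactly one| = 2156 + 1951 + 2422 + 2328 − 2·826 − 2·906 − 2·778 − 2·985 − 2·916 − 2·813 + 3·506 + 3·442 + 3·404 + 3·314 − 4·239 = 2451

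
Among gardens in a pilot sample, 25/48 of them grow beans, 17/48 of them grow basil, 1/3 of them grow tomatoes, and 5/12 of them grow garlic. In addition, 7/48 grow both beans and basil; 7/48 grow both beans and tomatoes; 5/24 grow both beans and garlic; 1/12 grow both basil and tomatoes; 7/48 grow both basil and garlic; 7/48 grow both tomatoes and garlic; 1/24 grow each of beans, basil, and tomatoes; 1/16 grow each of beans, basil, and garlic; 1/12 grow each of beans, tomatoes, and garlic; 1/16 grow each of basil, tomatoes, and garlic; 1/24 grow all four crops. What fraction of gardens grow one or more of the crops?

Using inclusion–exclusion:
P(≥1) = 25/48 + 17/48 + 1/3 + 5/12 − 7/48 − 7/48 − 5/24 − 1/12 − 7/48 − 7/48 + 1/24 + 1/16 + 1/12 + 1/16 − 1/24 = 23/24

23/24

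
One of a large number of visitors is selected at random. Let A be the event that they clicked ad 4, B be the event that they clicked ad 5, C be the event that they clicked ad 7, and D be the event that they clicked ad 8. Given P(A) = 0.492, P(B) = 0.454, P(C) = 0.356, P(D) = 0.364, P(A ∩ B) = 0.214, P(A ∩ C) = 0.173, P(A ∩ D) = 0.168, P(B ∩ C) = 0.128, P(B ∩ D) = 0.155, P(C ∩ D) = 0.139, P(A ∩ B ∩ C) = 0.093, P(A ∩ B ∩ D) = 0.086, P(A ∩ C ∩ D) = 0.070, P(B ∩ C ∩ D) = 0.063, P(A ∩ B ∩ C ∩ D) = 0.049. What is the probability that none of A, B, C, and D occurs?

0.048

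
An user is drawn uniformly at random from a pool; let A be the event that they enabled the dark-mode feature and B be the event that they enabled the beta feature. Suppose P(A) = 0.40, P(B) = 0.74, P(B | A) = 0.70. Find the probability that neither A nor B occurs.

P(A ∩ B) = P(A)·P(B|A) = 0.40 × 0.70 = 0.28
By inclusion-exclusion,
P(A ∪ B) = 0.40 + 0.74 − 0.28 = 0.86
P(none) = 1 − 0.86 = 0.14

0.14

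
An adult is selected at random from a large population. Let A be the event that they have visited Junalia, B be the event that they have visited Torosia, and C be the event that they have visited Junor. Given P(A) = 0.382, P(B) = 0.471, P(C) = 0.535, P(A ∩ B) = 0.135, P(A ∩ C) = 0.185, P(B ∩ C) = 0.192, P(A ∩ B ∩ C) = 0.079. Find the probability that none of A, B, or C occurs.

0.045

By inclusion-exclusion,
P(A ∪ B ∪ C) = 0.382 + 0.471 + 0.535 − 0.135 − 0.185 − 0.192 + 0.079 = 0.955
P(none) = 1 − 0.955 = 0.045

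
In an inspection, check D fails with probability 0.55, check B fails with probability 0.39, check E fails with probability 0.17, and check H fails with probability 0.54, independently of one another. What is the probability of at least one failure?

Independence gives P(none) = ∏(1 − pᵢ).
P(none) = (1 − 0.55) × (1 − 0.39) × (1 − 0.17) × (1 − 0.54) = 0.45 × 0.61 × 0.83 × 0.46 = 0.1048041
P(at least one) = 1 − 0.1048041 = 0.8951959

0.8951959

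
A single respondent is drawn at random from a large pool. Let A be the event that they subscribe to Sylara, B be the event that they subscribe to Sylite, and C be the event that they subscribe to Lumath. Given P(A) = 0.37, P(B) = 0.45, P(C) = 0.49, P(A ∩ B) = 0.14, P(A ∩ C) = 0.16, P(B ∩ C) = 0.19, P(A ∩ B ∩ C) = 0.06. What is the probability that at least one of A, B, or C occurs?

0.88

Inclusion–exclusion gives
P(A ∪ B ∪ C) = 0.37 + 0.45 + 0.49 − 0.14 − 0.16 − 0.19 + 0.06 = 0.88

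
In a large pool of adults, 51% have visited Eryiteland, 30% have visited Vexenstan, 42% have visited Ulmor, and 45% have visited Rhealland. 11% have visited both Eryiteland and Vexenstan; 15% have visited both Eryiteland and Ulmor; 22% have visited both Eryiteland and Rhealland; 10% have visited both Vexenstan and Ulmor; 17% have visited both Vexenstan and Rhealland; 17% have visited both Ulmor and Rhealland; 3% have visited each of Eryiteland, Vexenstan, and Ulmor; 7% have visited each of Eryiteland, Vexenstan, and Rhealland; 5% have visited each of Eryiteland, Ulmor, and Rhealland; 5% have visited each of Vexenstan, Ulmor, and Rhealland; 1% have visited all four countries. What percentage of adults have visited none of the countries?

P(at least one) = 51 + 30 + 42 + 45 − 11 − 15 − 22 − 10 − 17 − 17 + 3 + 7 + 5 + 5 − 1 = 95%
P(none) = 100% − 95% = 5%

5%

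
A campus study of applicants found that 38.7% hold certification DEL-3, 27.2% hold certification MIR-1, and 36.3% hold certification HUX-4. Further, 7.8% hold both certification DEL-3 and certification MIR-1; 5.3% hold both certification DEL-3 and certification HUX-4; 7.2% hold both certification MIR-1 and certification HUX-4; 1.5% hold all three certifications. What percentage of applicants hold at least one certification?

Using inclusion–exclusion:
P(union) = 38.7 + 27.2 + 36.3 − 7.8 − 5.3 − 7.2 + 1.5 = 83.4%

83.4%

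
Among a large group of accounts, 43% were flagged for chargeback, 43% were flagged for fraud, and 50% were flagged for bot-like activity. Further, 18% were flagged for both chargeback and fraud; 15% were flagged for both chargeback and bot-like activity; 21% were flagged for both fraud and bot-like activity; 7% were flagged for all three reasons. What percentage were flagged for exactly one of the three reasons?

Using the inclusion–exclusion count for exactly one event:
P(exactly one) = 43 + 43 + 50 − 2·18 − 2·15 − 2·21 + 3·7 = 49%

49%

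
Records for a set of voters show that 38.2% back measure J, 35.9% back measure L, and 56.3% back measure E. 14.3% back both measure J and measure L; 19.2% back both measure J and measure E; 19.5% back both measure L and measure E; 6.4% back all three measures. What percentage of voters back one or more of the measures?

By inclusion–exclusion:
P(at least one) = 38.2 + 35.9 + 56.3 − 14.3 − 19.2 − 19.5 + 6.4 = 83.8%

83.8%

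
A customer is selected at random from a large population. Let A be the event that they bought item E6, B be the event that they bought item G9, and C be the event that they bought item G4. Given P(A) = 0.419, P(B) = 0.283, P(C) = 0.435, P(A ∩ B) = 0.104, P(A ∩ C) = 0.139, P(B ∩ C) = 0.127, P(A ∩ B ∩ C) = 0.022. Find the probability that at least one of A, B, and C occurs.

P(A ∪ B ∪ C) = 0.419 + 0.283 + 0.435 − 0.104 − 0.139 − 0.127 + 0.022 = 0.789

0.789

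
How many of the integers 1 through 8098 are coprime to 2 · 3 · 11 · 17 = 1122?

2310

floor(8098/2) + floor(8098/3) + floor(8098/11) + floor(8098/17) − floor(8098/6) − floor(8098/22) − floor(8098/34) − floor(8098/33) − floor(8098/51) − floor(8098/187) + floor(8098/66) + floor(8098/102) + floor(8098/374) + floor(8098/561) − floor(8098/1122) = 4049 + 2699 + 736 + 476 − 1349 − 368 − 238 − 245 − 158 − 43 + 122 + 79 + 21 + 14 − 7 = 5788
8098 − 5788 = 2310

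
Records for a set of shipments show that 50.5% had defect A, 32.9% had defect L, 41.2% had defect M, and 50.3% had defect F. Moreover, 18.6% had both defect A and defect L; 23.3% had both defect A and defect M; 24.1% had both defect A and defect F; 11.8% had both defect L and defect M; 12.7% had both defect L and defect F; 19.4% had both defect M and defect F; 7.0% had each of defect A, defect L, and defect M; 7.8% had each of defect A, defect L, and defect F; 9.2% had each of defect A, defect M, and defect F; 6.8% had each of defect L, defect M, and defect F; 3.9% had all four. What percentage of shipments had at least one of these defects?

91.9%

P(union) = 50.5 + 32.9 + 41.2 + 50.3 − 18.6 − 23.3 − 24.1 − 11.8 − 12.7 − 19.4 + 7.0 + 7.8 + 9.2 + 6.8 − 3.9 = 91.9%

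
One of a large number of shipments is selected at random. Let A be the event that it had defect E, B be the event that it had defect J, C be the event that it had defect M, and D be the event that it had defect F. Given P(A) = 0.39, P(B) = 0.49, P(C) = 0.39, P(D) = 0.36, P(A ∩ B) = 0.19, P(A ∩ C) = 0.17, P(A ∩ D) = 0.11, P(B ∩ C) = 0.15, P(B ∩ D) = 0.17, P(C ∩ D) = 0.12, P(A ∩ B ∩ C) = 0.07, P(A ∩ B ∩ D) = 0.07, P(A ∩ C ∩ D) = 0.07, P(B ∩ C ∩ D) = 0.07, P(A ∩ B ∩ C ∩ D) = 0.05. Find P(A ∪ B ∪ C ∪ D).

0.95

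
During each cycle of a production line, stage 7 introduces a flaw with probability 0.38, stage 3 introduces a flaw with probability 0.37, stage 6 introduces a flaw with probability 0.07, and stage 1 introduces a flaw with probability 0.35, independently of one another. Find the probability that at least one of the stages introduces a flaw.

P(none) = (1 − 0.38) × (1 − 0.37) × (1 − 0.07) × (1 − 0.35) = 0.62 × 0.63 × 0.93 × 0.65 = 0.2361177
P(at least one) = 1 − 0.2361177 = 0.7638823

0.7638823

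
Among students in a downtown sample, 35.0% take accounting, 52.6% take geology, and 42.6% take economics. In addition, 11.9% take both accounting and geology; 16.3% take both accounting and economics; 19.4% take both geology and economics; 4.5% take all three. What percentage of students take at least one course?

87.1%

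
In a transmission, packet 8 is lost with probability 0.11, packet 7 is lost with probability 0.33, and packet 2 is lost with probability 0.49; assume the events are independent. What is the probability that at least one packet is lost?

0.695887

P(none) = (1 − 0.11) × (1 − 0.33) × (1 − 0.49) = 0.89 × 0.67 × 0.51 = 0.304113
P(at least one) = 1 − 0.304113 = 0.695887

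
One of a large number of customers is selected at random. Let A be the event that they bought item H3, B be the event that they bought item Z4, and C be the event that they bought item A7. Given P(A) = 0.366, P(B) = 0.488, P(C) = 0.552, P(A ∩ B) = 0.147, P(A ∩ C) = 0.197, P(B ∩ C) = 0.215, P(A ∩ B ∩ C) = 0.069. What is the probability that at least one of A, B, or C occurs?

Using inclusion–exclusion:
P(A ∪ B ∪ C) = 0.366 + 0.488 + 0.552 − 0.147 − 0.197 − 0.215 + 0.069 = 0.916

0.916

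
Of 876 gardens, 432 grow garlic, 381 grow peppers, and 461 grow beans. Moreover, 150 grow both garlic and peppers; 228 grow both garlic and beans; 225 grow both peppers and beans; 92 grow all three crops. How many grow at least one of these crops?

763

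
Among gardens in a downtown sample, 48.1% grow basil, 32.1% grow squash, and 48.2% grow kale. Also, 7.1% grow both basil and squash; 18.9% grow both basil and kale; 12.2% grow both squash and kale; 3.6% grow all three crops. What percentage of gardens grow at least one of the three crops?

P(at least one) = 48.1 + 32.1 + 48.2 − 7.1 − 18.9 − 12.2 + 3.6 = 93.8%

93.8%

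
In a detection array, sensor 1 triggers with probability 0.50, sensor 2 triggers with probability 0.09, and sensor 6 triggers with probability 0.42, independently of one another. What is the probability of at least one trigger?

0.7361

P(none) = (1 − 0.50) × (1 − 0.09) × (1 − 0.42) = 0.50 × 0.91 × 0.58 = 0.2639
P(at least one) = 1 − 0.2639 = 0.7361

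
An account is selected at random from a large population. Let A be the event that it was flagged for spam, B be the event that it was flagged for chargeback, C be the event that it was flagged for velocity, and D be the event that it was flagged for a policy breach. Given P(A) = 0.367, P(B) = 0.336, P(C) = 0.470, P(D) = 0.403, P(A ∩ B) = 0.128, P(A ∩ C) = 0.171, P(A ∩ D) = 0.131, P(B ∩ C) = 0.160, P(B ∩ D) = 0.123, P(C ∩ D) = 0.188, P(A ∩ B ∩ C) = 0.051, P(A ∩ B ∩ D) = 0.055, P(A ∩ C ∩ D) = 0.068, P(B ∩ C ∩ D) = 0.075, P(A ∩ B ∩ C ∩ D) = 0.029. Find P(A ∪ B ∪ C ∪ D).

Using inclusion–exclusion:
P(A ∪ B ∪ C ∪ D) = 0.367 + 0.336 + 0.470 + 0.403 − 0.128 − 0.171 − 0.131 − 0.160 − 0.123 − 0.188 + 0.051 + 0.055 + 0.068 + 0.075 − 0.029 = 0.895

0.895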